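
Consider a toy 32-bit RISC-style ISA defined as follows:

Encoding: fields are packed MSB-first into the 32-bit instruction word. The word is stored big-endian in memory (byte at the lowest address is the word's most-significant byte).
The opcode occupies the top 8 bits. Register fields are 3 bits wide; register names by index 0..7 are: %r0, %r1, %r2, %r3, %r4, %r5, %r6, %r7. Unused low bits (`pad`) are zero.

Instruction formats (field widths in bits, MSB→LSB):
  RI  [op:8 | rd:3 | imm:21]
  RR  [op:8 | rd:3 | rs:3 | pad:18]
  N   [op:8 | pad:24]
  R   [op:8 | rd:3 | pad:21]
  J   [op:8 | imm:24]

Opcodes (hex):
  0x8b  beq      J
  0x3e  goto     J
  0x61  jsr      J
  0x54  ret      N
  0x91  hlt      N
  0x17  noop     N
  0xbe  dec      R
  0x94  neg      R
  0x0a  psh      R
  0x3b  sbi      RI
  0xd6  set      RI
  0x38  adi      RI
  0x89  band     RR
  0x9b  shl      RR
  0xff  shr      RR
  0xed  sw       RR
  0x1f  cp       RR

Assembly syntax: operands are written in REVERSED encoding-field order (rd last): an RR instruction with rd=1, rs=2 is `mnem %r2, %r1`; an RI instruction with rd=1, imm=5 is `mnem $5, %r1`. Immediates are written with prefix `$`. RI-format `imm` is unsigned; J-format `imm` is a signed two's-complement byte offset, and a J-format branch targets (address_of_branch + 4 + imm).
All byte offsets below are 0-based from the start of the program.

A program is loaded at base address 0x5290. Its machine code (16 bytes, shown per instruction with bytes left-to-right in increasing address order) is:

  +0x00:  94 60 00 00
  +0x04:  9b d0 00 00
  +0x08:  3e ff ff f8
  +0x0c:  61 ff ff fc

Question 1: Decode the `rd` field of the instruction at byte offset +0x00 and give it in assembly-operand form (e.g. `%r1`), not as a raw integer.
off 0x00: read 94 60 00 00 as big → 0x94600000
  op=0x94600000>>24=0x94 ⇒ neg (R)
  rd: (w>>21)&0x7=0x3 → %r3

%r3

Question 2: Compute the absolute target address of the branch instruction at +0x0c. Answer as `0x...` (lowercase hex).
0x529c

off 0x0c: read 61 ff ff fc as big → 0x61fffffc
  opcode bits[31:24]=0x61: jsr/J
  imm: (w>>0)&0xffffff=0xfffffc (s24→-4) → $-4
  target = base 0x5290 + off 0x0c + 4 + imm -4 = 0x529c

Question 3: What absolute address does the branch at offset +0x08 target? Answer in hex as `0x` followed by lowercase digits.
@+08  big-endian(3e ff ff f8) = 0x3efffff8
  top 8b → 0x3e → goto [J]
  imm@[23:0]=0xfffff8 (s24→-8) ⇒ $-8
  target = base 0x5290 + off 0x08 + 4 + imm -8 = 0x5294

0x5294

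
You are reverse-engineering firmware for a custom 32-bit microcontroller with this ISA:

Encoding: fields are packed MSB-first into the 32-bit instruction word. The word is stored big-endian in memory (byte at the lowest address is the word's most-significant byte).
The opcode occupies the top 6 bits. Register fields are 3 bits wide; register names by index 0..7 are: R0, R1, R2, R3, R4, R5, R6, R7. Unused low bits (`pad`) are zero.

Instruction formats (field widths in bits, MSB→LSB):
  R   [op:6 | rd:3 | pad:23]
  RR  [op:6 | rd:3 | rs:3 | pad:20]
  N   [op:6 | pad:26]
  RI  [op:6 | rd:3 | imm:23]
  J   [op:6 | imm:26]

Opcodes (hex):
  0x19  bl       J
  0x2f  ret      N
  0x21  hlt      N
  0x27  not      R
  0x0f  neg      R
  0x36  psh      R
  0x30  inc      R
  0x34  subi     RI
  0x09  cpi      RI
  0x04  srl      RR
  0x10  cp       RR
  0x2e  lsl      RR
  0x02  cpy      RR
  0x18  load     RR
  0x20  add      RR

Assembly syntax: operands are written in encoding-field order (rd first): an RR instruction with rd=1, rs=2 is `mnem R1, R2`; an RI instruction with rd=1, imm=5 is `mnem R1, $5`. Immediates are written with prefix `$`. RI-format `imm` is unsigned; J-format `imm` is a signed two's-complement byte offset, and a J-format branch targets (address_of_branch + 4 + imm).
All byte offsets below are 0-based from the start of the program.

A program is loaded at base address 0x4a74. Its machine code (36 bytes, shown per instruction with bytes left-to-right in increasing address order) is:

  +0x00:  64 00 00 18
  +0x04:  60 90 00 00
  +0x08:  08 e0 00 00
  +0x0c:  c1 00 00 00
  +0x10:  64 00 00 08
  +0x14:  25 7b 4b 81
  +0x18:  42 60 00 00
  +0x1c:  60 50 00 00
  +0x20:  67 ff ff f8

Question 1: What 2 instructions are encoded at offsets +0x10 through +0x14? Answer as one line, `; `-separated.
[10] 64 00 00 08 → 0x64000008
  opcode bits[31:26]=0x19: bl/J
  [25:0] imm=8 = $8
[14] 25 7b 4b 81 → 0x257b4b81
  opcode bits[31:26]=0x9: cpi/RI
  [25:23] rd=2 = R2
  [22:0] imm=8080257 = $8080257

bl $8; cpi R2, $8080257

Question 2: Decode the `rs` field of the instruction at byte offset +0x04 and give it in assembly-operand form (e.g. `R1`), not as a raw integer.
R1

off 0x04: read 60 90 00 00 as big → 0x60900000
  op=0x60900000>>26=0x18 ⇒ load (RR)
  [25:23] rd=1 = R1
  [22:20] rs=1 = R1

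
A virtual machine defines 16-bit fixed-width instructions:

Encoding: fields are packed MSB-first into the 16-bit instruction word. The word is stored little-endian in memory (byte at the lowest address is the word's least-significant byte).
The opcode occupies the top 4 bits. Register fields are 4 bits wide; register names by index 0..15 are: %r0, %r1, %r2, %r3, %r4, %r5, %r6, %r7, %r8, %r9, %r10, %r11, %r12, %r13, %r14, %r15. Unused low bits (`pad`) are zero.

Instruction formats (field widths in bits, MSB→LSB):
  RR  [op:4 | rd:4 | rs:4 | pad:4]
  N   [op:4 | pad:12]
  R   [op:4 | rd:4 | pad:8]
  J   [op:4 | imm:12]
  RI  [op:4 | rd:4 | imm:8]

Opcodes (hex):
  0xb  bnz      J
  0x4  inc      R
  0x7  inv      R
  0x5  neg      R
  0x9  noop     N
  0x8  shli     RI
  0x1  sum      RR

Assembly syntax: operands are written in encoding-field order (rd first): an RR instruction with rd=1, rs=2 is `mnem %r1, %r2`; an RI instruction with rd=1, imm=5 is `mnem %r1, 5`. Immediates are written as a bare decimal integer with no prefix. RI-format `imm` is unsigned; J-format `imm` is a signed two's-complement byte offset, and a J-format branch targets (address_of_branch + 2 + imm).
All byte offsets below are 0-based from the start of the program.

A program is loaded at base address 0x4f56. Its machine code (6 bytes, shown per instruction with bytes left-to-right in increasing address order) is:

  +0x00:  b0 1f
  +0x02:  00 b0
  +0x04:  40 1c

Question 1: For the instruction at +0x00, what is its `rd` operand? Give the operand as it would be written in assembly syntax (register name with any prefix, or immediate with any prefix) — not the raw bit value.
off 0x00: read b0 1f as little → 0x1fb0
  op=0x1fb0>>12=0x1 ⇒ sum (RR)
  [11:8] rd=15 = %r15
  [7:4] rs=11 = %r11

%r15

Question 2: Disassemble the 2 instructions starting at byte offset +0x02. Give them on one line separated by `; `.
bnz 0; sum %r12, %r4

+0x02: 00 b0 ⇒ word 0xb000 (little)
  op=0xb000>>12=0xb ⇒ bnz (J)
  imm: (w>>0)&0xfff=0x0 → 0
+0x04: 40 1c ⇒ word 0x1c40 (little)
  op=0x1c40>>12=0x1 ⇒ sum (RR)
  rd: (w>>8)&0xf=0xc → %r12
  rs: (w>>4)&0xf=0x4 → %r4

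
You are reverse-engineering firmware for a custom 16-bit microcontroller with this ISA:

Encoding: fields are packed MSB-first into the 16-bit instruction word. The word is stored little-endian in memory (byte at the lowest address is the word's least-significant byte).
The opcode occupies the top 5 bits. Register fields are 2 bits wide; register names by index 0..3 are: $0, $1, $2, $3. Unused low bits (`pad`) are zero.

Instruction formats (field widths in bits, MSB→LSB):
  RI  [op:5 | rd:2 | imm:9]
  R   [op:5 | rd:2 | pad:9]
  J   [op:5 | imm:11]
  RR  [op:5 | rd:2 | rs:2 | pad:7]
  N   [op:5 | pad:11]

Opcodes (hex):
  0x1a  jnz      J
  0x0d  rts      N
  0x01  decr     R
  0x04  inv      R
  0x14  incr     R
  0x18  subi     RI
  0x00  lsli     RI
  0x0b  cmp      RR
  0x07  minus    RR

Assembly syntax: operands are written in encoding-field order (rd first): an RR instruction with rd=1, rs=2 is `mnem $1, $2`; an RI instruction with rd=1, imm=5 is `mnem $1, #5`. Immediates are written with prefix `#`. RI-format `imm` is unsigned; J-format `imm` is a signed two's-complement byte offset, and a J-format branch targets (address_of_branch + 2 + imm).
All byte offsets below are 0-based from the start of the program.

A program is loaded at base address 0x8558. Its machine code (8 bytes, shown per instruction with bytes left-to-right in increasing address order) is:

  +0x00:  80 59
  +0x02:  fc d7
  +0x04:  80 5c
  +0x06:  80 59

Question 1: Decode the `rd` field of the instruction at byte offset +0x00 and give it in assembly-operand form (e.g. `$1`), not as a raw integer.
[00] 80 59 → 0x5980
  opcode bits[15:11]=0xb: cmp/RR
  rd@[10:9]=0x0 ⇒ $0
  rs@[8:7]=0x3 ⇒ $3

$0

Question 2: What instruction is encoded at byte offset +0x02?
[02] fc d7 → 0xd7fc
  top 5b → 0x1a → jnz [J]
  imm: (w>>0)&0x7ff=0x7fc (s11→-4) → #-4

jnz #-4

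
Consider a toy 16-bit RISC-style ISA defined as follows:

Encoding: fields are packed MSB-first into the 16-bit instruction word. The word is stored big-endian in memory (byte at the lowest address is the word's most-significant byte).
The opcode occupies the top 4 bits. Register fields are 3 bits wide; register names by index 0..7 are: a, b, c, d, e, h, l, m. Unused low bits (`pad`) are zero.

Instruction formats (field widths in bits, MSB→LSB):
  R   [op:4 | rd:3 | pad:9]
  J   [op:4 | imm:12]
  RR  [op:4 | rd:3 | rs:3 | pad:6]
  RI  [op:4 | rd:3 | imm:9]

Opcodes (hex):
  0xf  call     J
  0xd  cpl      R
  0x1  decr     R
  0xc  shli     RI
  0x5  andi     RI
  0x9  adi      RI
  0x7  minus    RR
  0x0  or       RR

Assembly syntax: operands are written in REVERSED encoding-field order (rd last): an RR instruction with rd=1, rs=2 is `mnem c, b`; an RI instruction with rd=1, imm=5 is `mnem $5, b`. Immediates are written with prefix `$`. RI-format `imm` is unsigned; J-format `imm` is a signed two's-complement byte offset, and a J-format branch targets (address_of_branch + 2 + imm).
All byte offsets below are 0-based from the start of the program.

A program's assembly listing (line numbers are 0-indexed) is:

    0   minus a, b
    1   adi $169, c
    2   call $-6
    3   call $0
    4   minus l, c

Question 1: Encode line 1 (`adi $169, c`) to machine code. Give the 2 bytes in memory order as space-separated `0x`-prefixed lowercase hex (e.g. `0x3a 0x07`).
0x94 0xa9

L1: adi op=0x9:4|rd=2:3|imm=169:9 ⇒ 0x94a9 ⇒ big 94 a9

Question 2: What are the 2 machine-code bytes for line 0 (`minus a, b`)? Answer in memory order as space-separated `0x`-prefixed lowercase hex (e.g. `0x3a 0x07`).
line 0 (minus): pack op=0x7:4|rd=1:3|rs=0:3|pad=0:6 = 0x7200; big→ 72 00

0x72 0x00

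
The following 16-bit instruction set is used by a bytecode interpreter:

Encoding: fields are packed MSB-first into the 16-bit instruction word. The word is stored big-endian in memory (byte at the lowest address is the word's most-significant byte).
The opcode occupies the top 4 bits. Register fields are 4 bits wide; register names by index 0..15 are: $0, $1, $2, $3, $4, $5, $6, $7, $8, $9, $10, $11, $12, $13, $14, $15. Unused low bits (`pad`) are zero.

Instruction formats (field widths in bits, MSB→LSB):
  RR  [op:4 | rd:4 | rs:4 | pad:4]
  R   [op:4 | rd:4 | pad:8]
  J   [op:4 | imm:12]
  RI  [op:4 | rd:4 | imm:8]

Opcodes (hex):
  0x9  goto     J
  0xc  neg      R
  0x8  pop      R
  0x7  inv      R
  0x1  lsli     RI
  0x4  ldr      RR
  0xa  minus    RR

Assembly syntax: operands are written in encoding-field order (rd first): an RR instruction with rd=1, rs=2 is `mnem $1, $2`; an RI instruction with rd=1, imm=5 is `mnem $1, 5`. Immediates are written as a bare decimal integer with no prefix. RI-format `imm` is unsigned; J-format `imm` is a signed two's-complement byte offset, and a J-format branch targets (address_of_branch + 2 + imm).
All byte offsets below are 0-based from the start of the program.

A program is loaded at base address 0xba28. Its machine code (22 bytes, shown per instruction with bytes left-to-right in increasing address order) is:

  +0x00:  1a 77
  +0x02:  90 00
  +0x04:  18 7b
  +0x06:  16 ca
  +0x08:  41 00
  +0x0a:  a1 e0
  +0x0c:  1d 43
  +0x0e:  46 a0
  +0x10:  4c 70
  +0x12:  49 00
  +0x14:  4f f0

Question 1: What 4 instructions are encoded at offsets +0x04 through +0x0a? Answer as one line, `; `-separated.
lsli $8, 123; lsli $6, 202; ldr $1, $0; minus $1, $14

off 0x04: read 18 7b as big → 0x187b
  opcode bits[15:12]=0x1: lsli/RI
  rd: (w>>8)&0xf=0x8 → $8
  imm: (w>>0)&0xff=0x7b → 123
off 0x06: read 16 ca as big → 0x16ca
  opcode bits[15:12]=0x1: lsli/RI
  rd: (w>>8)&0xf=0x6 → $6
  imm: (w>>0)&0xff=0xca → 202
off 0x08: read 41 00 as big → 0x4100
  opcode bits[15:12]=0x4: ldr/RR
  rd: (w>>8)&0xf=0x1 → $1
  rs: (w>>4)&0xf=0x0 → $0
off 0x0a: read a1 e0 as big → 0xa1e0
  opcode bits[15:12]=0xa: minus/RR
  rd: (w>>8)&0xf=0x1 → $1
  rs: (w>>4)&0xf=0xe → $14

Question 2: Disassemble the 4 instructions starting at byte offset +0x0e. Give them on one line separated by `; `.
+0x0e: 46 a0 ⇒ word 0x46a0 (big)
  top 4b → 0x4 → ldr [RR]
  rd@[11:8]=0x6 ⇒ $6
  rs@[7:4]=0xa ⇒ $10
+0x10: 4c 70 ⇒ word 0x4c70 (big)
  top 4b → 0x4 → ldr [RR]
  rd@[11:8]=0xc ⇒ $12
  rs@[7:4]=0x7 ⇒ $7
+0x12: 49 00 ⇒ word 0x4900 (big)
  top 4b → 0x4 → ldr [RR]
  rd@[11:8]=0x9 ⇒ $9
  rs@[7:4]=0x0 ⇒ $0
+0x14: 4f f0 ⇒ word 0x4ff0 (big)
  top 4b → 0x4 → ldr [RR]
  rd@[11:8]=0xf ⇒ $15
  rs@[7:4]=0xf ⇒ $15

ldr $6, $10; ldr $12, $7; ldr $9, $0; ldr $15, $15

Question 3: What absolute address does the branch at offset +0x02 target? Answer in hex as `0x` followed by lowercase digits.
@+02  big-endian(90 00) = 0x9000
  top 4b → 0x9 → goto [J]
  imm@[11:0]=0x0 ⇒ 0
  target = base 0xba28 + off 0x02 + 2 + imm 0 = 0xba2c

0xba2c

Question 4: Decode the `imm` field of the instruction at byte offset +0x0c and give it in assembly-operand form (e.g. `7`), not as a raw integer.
+0x0c: 1d 43 ⇒ word 0x1d43 (big)
  top 4b → 0x1 → lsli [RI]
  rd: (w>>8)&0xf=0xd → $13
  imm: (w>>0)&0xff=0x43 → 67

67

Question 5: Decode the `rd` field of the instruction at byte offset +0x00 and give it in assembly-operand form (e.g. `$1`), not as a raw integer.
+0x00: 1a 77 ⇒ word 0x1a77 (big)
  opcode bits[15:12]=0x1: lsli/RI
  rd: (w>>8)&0xf=0xa → $10
  imm: (w>>0)&0xff=0x77 → 119

$10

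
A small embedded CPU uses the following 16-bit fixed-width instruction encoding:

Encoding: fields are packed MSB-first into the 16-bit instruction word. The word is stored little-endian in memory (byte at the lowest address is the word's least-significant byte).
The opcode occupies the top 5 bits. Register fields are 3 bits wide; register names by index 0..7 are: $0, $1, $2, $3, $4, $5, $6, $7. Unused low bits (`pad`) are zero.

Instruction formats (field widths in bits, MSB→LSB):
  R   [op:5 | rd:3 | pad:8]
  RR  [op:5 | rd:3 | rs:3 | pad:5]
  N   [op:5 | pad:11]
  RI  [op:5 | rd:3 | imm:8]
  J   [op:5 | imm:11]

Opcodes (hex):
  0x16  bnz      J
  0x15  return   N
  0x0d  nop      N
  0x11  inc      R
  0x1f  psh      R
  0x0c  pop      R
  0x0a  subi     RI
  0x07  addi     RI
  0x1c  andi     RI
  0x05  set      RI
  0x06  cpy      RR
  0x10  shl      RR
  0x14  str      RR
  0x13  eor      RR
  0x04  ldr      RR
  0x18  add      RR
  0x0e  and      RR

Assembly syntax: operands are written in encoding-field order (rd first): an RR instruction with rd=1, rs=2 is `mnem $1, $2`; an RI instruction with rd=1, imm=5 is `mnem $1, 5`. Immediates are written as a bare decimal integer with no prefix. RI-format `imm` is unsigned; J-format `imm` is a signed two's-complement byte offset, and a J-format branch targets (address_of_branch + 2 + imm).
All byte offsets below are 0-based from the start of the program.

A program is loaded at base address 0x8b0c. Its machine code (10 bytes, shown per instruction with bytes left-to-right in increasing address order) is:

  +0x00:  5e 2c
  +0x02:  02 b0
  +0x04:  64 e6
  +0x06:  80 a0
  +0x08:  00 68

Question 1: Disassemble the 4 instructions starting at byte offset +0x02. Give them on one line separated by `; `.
bnz 2; andi $6, 100; str $0, $4; nop

+0x02: 02 b0 ⇒ word 0xb002 (little)
  top 5b → 0x16 → bnz [J]
  [10:0] imm=2 = 2
+0x04: 64 e6 ⇒ word 0xe664 (little)
  top 5b → 0x1c → andi [RI]
  [10:8] rd=6 = $6
  [7:0] imm=100 = 100
+0x06: 80 a0 ⇒ word 0xa080 (little)
  top 5b → 0x14 → str [RR]
  [10:8] rd=0 = $0
  [7:5] rs=4 = $4
+0x08: 00 68 ⇒ word 0x6800 (little)
  top 5b → 0xd → nop [N]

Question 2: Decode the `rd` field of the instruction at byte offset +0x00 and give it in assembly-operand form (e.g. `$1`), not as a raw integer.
$4

+0x00: 5e 2c ⇒ word 0x2c5e (little)
  opcode bits[15:11]=0x5: set/RI
  rd: (w>>8)&0x7=0x4 → $4
  imm: (w>>0)&0xff=0x5e → 94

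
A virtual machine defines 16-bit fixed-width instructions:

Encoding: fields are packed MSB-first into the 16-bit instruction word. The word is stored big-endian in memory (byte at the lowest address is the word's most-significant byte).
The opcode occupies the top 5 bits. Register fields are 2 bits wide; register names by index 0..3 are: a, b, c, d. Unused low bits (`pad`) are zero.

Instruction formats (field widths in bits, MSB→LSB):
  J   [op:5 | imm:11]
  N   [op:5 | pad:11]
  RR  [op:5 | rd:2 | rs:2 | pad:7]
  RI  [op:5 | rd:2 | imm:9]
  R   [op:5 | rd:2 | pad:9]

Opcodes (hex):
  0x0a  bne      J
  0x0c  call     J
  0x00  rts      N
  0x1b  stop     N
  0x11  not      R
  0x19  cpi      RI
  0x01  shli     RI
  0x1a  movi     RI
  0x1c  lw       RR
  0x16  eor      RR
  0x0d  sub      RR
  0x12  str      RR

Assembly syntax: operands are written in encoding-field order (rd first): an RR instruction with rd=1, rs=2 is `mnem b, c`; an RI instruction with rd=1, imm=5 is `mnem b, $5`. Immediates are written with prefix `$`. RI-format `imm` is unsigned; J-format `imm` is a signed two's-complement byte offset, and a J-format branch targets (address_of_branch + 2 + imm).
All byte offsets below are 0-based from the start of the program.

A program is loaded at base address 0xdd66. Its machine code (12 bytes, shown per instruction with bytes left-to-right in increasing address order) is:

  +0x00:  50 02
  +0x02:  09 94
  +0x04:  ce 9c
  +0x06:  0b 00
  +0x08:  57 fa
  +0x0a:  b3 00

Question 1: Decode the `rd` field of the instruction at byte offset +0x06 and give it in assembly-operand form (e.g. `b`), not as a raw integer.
+0x06: 0b 00 ⇒ word 0x0b00 (big)
  top 5b → 0x1 → shli [RI]
  rd: (w>>9)&0x3=0x1 → b
  imm: (w>>0)&0x1ff=0x100 → $256

b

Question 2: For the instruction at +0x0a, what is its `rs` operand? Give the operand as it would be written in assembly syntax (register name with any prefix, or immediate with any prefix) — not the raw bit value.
[0a] b3 00 → 0xb300
  opcode bits[15:11]=0x16: eor/RR
  rd: (w>>9)&0x3=0x1 → b
  rs: (w>>7)&0x3=0x2 → c

c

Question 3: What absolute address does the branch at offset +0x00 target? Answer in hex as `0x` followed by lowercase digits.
0xdd6a

@+00  big-endian(50 02) = 0x5002
  opcode bits[15:11]=0xa: bne/J
  imm@[10:0]=0x2 ⇒ $2
  target = base 0xdd66 + off 0x00 + 2 + imm 2 = 0xdd6a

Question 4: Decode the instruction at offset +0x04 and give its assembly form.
[04] ce 9c → 0xce9c
  op=0xce9c>>11=0x19 ⇒ cpi (RI)
  rd: (w>>9)&0x3=0x3 → d
  imm: (w>>0)&0x1ff=0x9c → $156

cpi d, $156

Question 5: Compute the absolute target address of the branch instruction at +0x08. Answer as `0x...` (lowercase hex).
+0x08: 57 fa ⇒ word 0x57fa (big)
  top 5b → 0xa → bne [J]
  [10:0] imm=2042 (s11→-6) = $-6
  target = base 0xdd66 + off 0x08 + 2 + imm -6 = 0xdd6a

0xdd6a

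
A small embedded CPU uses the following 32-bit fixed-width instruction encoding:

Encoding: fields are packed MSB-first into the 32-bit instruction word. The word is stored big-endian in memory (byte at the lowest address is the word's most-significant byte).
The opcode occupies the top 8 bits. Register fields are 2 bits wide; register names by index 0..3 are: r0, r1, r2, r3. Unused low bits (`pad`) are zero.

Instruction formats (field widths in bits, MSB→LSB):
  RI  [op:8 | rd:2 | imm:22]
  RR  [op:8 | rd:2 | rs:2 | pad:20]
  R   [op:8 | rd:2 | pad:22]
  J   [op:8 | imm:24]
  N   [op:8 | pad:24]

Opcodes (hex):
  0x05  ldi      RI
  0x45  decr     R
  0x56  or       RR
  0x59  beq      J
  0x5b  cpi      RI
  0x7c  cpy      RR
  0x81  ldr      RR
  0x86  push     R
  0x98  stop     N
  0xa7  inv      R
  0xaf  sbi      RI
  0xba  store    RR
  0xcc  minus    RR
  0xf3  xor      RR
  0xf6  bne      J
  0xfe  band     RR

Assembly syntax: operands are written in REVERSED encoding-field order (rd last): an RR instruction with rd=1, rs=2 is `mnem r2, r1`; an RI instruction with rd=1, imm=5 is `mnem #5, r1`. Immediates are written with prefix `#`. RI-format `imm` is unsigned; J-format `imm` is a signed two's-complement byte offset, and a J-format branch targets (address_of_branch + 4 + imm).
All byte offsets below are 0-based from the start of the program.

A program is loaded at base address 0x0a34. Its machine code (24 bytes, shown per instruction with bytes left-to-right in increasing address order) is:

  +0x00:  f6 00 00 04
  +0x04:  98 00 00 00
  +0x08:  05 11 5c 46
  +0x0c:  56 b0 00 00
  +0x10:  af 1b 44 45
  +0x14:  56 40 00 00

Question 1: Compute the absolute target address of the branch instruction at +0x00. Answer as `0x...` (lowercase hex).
0x0a3c

+0x00: f6 00 00 04 ⇒ word 0xf6000004 (big)
  op=0xf6000004>>24=0xf6 ⇒ bne (J)
  imm: (w>>0)&0xffffff=0x4 → #4
  target = base 0x0a34 + off 0x00 + 4 + imm 4 = 0x0a3c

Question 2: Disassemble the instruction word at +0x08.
ldi #1137734, r0

+0x08: 05 11 5c 46 ⇒ word 0x05115c46 (big)
  top 8b → 0x5 → ldi [RI]
  [23:22] rd=0 = r0
  [21:0] imm=1137734 = #1137734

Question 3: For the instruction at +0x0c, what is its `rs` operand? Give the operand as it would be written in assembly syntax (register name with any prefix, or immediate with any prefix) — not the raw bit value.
r3

off 0x0c: read 56 b0 00 00 as big → 0x56b00000
  top 8b → 0x56 → or [RR]
  rd@[23:22]=0x2 ⇒ r2
  rs@[21:20]=0x3 ⇒ r3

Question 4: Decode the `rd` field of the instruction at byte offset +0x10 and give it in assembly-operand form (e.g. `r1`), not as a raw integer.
+0x10: af 1b 44 45 ⇒ word 0xaf1b4445 (big)
  opcode bits[31:24]=0xaf: sbi/RI
  rd: (w>>22)&0x3=0x0 → r0
  imm: (w>>0)&0x3fffff=0x1b4445 → #1786949

r0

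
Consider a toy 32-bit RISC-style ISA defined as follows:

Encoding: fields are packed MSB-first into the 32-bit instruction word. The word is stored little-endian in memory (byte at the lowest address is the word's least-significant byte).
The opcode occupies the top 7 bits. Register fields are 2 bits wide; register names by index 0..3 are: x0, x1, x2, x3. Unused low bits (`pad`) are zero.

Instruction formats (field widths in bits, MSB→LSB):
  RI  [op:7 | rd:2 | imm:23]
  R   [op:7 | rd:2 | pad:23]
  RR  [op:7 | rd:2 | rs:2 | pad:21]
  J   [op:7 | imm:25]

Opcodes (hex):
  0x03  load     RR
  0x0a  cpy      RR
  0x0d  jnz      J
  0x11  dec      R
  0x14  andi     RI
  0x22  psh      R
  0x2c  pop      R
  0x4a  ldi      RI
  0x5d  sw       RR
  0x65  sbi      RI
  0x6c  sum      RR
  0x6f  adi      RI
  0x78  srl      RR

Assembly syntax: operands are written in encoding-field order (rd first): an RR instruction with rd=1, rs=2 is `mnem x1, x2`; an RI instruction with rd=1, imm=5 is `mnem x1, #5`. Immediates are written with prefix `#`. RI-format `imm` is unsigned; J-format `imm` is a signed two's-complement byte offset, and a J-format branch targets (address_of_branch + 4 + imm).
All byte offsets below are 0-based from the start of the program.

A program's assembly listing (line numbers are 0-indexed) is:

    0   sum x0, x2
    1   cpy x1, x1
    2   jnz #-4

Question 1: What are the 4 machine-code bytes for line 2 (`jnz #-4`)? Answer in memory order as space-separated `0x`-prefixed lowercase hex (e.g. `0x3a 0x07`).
line 2 (jnz): pack op=0xd:7|imm=-4:25 = 0x1bfffffc; little→ fc ff ff 1b

0xfc 0xff 0xff 0x1b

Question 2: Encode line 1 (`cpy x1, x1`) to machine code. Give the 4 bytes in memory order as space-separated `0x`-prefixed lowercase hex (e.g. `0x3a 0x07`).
1. cpy fields op=0xa:7|rd=1:2|rs=1:2|pad=0:21 → word 14a00000h → 00 00 a0 14

0x00 0x00 0xa0 0x14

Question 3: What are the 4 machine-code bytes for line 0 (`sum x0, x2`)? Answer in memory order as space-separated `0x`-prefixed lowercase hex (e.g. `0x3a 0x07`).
0x00 0x00 0x40 0xd8

L0: sum op=0x6c:7|rd=0:2|rs=2:2|pad=0:21 ⇒ 0xd8400000 ⇒ little 00 00 40 d8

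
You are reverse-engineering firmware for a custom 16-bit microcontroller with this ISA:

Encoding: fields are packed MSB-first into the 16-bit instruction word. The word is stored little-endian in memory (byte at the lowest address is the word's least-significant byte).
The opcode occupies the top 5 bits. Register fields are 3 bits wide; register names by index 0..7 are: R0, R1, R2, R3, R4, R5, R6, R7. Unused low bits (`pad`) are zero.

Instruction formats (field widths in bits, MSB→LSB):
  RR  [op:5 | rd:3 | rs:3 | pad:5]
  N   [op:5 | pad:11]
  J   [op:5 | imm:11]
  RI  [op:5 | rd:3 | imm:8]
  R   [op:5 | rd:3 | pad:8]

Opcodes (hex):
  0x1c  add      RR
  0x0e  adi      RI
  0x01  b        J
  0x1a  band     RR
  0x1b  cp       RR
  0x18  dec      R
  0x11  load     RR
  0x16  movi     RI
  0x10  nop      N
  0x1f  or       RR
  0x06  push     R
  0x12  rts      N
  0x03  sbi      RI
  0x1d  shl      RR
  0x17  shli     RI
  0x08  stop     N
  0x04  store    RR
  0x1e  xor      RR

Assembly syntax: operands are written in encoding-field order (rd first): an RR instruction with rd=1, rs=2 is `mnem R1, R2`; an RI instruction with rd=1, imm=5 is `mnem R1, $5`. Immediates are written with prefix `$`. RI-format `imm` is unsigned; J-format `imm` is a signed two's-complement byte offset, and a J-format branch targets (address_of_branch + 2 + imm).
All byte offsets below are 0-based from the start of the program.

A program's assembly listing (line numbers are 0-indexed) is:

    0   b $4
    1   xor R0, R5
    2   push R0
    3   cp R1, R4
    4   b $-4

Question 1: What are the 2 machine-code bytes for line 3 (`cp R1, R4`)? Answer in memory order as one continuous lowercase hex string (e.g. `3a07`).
line 3 (cp): pack op=0x1b:5|rd=1:3|rs=4:3|pad=0:5 = 0xd980; little→ 80 d9

80d9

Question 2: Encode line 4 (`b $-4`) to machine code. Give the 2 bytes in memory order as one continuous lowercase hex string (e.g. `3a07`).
fc0f

line 4 (b): pack op=0x1:5|imm=-4:11 = 0x0ffc; little→ fc 0f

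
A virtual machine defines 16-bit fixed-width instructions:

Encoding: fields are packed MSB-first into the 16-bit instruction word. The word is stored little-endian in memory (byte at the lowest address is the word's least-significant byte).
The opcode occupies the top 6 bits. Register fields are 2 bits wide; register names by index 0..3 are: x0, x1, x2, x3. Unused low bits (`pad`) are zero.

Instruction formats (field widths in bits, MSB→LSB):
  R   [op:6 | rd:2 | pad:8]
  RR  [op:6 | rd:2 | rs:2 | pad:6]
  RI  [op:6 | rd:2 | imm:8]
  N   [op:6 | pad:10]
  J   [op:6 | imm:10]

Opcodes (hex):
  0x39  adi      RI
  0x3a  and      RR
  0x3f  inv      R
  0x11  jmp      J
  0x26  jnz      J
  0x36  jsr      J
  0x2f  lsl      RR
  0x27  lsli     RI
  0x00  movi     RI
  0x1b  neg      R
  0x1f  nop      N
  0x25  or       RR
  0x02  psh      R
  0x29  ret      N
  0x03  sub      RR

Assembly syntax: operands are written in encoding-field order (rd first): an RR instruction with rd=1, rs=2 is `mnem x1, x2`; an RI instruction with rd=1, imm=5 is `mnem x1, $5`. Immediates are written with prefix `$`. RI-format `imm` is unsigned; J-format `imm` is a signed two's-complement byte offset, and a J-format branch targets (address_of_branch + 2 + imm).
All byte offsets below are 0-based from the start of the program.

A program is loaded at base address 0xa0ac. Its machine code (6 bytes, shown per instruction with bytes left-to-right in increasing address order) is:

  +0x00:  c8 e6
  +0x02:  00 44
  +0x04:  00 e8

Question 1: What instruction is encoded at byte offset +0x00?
adi x2, $200

[00] c8 e6 → 0xe6c8
  top 6b → 0x39 → adi [RI]
  [9:8] rd=2 = x2
  [7:0] imm=200 = $200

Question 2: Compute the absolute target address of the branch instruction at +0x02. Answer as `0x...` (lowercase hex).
0xa0b0

+0x02: 00 44 ⇒ word 0x4400 (little)
  opcode bits[15:10]=0x11: jmp/J
  imm@[9:0]=0x0 ⇒ $0
  target = base 0xa0ac + off 0x02 + 2 + imm 0 = 0xa0b0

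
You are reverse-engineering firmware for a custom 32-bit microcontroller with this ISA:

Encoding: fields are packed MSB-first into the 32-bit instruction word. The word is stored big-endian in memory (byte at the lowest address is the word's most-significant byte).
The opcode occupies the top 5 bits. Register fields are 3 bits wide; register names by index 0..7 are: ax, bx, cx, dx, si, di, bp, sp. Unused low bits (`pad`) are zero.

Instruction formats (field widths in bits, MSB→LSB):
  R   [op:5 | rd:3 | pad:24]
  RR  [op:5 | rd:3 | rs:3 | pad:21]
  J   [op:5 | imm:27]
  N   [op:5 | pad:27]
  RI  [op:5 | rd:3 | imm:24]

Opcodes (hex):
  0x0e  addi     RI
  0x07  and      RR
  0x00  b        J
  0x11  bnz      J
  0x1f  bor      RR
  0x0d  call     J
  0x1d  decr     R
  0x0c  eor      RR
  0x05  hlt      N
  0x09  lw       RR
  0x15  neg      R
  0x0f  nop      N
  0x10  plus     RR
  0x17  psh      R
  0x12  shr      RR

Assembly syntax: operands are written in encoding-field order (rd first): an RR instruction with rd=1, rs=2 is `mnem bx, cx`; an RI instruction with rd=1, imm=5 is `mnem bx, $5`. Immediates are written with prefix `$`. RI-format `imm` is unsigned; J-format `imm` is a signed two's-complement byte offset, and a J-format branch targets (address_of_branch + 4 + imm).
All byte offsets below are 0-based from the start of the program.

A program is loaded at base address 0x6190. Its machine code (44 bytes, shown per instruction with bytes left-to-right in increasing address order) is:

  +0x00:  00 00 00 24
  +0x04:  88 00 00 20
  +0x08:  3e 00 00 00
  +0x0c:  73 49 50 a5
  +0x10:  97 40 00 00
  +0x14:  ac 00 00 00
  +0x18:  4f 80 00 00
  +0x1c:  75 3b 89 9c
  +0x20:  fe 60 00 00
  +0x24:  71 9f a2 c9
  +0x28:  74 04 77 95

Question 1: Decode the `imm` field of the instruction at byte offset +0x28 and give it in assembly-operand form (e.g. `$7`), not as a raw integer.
@+28  big-endian(74 04 77 95) = 0x74047795
  op=0x74047795>>27=0xe ⇒ addi (RI)
  rd: (w>>24)&0x7=0x4 → si
  imm: (w>>0)&0xffffff=0x47795 → $292757

$292757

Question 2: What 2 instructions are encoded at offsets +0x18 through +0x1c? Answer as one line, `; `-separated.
lw sp, si; addi di, $3901852

[18] 4f 80 00 00 → 0x4f800000
  opcode bits[31:27]=0x9: lw/RR
  rd: (w>>24)&0x7=0x7 → sp
  rs: (w>>21)&0x7=0x4 → si
[1c] 75 3b 89 9c → 0x753b899c
  opcode bits[31:27]=0xe: addi/RI
  rd: (w>>24)&0x7=0x5 → di
  imm: (w>>0)&0xffffff=0x3b899c → $3901852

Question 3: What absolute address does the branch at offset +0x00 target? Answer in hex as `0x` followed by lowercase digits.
@+00  big-endian(00 00 00 24) = 0x00000024
  op=0x00000024>>27=0x0 ⇒ b (J)
  imm@[26:0]=0x24 ⇒ $36
  target = base 0x6190 + off 0x00 + 4 + imm 36 = 0x61b8

0x61b8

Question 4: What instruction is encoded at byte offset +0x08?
+0x08: 3e 00 00 00 ⇒ word 0x3e000000 (big)
  op=0x3e000000>>27=0x7 ⇒ and (RR)
  [26:24] rd=6 = bp
  [23:21] rs=0 = ax

and bp, ax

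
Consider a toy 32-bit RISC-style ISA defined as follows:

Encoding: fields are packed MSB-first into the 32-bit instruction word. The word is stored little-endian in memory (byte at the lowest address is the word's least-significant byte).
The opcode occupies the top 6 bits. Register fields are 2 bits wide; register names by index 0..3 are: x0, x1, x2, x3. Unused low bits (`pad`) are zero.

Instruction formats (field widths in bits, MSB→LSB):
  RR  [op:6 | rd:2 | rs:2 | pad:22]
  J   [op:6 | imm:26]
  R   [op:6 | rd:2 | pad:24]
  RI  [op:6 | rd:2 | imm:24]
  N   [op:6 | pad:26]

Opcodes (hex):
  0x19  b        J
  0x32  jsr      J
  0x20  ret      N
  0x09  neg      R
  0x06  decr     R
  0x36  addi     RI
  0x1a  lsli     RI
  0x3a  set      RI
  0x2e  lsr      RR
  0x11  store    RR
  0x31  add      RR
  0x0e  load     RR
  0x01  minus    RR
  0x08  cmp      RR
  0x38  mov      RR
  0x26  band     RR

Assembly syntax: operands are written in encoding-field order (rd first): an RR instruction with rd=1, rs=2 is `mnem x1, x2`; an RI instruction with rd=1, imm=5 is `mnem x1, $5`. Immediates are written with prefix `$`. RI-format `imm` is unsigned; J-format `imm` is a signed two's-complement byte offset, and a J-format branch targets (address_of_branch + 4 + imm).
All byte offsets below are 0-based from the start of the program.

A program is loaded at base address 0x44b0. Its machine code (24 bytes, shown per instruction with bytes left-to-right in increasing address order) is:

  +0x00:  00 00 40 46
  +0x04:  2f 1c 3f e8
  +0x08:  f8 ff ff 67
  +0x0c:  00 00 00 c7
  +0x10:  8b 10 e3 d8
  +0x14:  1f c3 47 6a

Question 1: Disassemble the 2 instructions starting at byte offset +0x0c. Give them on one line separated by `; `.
off 0x0c: read 00 00 00 c7 as little → 0xc7000000
  opcode bits[31:26]=0x31: add/RR
  rd@[25:24]=0x3 ⇒ x3
  rs@[23:22]=0x0 ⇒ x0
off 0x10: read 8b 10 e3 d8 as little → 0xd8e3108b
  opcode bits[31:26]=0x36: addi/RI
  rd@[25:24]=0x0 ⇒ x0
  imm@[23:0]=0xe3108b ⇒ $14880907

add x3, x0; addi x0, $14880907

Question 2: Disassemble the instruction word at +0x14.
+0x14: 1f c3 47 6a ⇒ word 0x6a47c31f (little)
  op=0x6a47c31f>>26=0x1a ⇒ lsli (RI)
  [25:24] rd=2 = x2
  [23:0] imm=4703007 = $4703007

lsli x2, $4703007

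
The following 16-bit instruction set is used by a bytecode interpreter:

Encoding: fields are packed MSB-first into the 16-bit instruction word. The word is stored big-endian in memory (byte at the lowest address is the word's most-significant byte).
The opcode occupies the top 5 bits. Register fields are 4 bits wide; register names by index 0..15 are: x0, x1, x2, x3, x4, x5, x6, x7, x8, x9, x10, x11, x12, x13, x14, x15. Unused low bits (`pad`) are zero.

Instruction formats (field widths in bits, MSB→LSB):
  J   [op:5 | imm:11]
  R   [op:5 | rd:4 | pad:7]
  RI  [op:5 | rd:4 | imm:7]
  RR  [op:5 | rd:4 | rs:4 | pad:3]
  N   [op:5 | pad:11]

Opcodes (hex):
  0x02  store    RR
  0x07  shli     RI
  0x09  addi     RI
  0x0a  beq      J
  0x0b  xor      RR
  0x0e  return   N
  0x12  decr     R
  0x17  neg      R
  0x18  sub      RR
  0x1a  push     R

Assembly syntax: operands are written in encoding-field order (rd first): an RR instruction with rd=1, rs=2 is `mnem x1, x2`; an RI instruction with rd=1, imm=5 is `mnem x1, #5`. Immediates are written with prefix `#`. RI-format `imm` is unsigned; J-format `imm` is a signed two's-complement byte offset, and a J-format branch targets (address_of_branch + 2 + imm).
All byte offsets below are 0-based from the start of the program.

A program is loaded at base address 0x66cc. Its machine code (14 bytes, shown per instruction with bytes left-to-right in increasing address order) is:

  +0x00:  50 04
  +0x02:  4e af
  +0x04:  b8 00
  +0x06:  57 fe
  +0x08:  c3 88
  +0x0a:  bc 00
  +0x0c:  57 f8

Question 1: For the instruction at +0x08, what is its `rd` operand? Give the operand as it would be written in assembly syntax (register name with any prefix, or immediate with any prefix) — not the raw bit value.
@+08  big-endian(c3 88) = 0xc388
  top 5b → 0x18 → sub [RR]
  rd@[10:7]=0x7 ⇒ x7
  rs@[6:3]=0x1 ⇒ x1

x7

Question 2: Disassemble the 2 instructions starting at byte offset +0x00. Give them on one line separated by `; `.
+0x00: 50 04 ⇒ word 0x5004 (big)
  op=0x5004>>11=0xa ⇒ beq (J)
  [10:0] imm=4 = #4
+0x02: 4e af ⇒ word 0x4eaf (big)
  op=0x4eaf>>11=0x9 ⇒ addi (RI)
  [10:7] rd=13 = x13
  [6:0] imm=47 = #47

beq #4; addi x13, #47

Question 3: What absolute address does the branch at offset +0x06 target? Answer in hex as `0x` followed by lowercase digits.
@+06  big-endian(57 fe) = 0x57fe
  top 5b → 0xa → beq [J]
  [10:0] imm=2046 (s11→-2) = #-2
  target = base 0x66cc + off 0x06 + 2 + imm -2 = 0x66d2

0x66d2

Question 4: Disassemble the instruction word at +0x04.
off 0x04: read b8 00 as big → 0xb800
  op=0xb800>>11=0x17 ⇒ neg (R)
  [10:7] rd=0 = x0

neg x0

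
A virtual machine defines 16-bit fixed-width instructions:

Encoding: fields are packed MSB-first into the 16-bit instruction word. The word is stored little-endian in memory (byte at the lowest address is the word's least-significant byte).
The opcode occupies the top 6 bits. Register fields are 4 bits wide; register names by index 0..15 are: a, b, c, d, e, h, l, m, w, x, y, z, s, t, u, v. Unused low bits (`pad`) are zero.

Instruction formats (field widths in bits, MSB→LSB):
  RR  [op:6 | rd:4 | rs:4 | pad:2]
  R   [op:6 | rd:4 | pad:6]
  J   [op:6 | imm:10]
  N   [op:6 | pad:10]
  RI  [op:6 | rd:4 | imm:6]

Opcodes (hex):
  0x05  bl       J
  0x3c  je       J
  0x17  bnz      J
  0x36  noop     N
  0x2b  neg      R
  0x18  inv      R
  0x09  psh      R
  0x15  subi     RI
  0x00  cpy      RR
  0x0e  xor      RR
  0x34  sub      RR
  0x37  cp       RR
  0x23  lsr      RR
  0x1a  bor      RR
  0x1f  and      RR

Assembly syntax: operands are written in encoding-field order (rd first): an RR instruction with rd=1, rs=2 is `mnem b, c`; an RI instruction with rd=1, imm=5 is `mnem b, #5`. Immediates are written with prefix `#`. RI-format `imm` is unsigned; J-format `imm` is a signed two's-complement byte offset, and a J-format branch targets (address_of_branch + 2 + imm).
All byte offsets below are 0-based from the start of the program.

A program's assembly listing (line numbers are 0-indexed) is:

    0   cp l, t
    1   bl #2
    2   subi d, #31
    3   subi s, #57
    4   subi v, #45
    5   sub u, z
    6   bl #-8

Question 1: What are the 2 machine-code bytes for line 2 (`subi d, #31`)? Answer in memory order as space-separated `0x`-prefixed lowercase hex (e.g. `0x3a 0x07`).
2. subi fields op=0x15:6|rd=3:4|imm=31:6 → word 54dfh → df 54

0xdf 0x54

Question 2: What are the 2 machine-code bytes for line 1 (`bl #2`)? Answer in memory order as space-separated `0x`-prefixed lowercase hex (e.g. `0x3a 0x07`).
0x02 0x14

L1: bl op=0x5:6|imm=2:10 ⇒ 0x1402 ⇒ little 02 14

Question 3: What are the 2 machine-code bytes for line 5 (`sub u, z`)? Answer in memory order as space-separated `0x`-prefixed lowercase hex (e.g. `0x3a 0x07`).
0xac 0xd3

L5: sub op=0x34:6|rd=14:4|rs=11:4|pad=0:2 ⇒ 0xd3ac ⇒ little ac d3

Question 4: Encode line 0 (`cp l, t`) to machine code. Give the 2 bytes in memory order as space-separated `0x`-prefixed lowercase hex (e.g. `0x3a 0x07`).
0xb4 0xdd

line 0 (cp): pack op=0x37:6|rd=6:4|rs=13:4|pad=0:2 = 0xddb4; little→ b4 dd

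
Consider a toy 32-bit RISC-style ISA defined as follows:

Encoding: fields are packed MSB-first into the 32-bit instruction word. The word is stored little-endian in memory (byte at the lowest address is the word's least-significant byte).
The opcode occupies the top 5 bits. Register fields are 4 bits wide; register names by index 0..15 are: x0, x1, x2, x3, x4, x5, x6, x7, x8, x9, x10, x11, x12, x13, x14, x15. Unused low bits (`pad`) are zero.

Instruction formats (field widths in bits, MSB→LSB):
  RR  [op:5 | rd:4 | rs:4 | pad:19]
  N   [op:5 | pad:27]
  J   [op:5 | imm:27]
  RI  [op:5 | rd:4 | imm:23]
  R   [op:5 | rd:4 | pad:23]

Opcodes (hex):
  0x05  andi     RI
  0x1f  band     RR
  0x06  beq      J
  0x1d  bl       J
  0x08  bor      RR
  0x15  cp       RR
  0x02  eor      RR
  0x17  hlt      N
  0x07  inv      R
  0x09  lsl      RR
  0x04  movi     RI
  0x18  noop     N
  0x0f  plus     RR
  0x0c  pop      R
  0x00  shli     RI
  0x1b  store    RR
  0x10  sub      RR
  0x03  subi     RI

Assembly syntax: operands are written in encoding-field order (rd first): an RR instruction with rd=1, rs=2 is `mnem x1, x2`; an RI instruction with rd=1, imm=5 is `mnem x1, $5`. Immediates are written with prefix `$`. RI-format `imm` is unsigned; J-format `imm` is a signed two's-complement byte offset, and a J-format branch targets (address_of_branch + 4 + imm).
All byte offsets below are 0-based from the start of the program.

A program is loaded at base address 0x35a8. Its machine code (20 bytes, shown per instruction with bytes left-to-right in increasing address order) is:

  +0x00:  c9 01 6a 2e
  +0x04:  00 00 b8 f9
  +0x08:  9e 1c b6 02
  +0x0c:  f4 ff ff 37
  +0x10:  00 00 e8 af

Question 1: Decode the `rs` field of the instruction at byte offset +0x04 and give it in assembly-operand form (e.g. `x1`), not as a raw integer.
[04] 00 00 b8 f9 → 0xf9b80000
  op=0xf9b80000>>27=0x1f ⇒ band (RR)
  rd: (w>>23)&0xf=0x3 → x3
  rs: (w>>19)&0xf=0x7 → x7

x7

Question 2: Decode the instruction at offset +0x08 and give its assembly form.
shli x5, $3546270

@+08  little-endian(9e 1c b6 02) = 0x02b61c9e
  op=0x02b61c9e>>27=0x0 ⇒ shli (RI)
  rd: (w>>23)&0xf=0x5 → x5
  imm: (w>>0)&0x7fffff=0x361c9e → $3546270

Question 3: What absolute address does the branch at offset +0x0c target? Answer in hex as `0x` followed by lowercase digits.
[0c] f4 ff ff 37 → 0x37fffff4
  top 5b → 0x6 → beq [J]
  imm: (w>>0)&0x7ffffff=0x7fffff4 (s27→-12) → $-12
  target = base 0x35a8 + off 0x0c + 4 + imm -12 = 0x35ac

0x35ac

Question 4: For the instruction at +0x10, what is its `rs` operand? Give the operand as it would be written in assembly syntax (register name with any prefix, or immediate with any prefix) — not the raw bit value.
x13

+0x10: 00 00 e8 af ⇒ word 0xafe80000 (little)
  top 5b → 0x15 → cp [RR]
  rd@[26:23]=0xf ⇒ x15
  rs@[22:19]=0xd ⇒ x13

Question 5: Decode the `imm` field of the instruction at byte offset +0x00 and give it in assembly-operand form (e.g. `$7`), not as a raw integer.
+0x00: c9 01 6a 2e ⇒ word 0x2e6a01c9 (little)
  opcode bits[31:27]=0x5: andi/RI
  rd@[26:23]=0xc ⇒ x12
  imm@[22:0]=0x6a01c9 ⇒ $6947273

$6947273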